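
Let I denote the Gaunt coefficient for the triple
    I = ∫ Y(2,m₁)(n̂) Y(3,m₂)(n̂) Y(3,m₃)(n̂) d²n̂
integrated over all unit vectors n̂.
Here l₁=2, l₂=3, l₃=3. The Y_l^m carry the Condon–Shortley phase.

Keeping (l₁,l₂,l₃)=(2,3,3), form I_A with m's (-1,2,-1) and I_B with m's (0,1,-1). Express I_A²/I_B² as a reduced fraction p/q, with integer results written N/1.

5/3

Same 2,3,3: normalisation and zero-m 3j drop out of the ratio.
A: Δ: 2! 2! 4! / 9! → 1/3780; sum: t=1:−1/48 t=2:+1/12 = 1/16; 3j²(2 3 3; -1 2 -1) = Δ·Π!·Σ² = 1/28  (sign +1)
B: Δ: 2! 2! 4! / 9! → 1/3780; sum: t=0:+1/96 t=1:−1/6 t=2:+1/16 = -3/32; 3j²(2 3 3; 0 1 -1) = Δ·Π!·Σ² = 3/140  (sign -1)
I_A²/I_B² = (1/28)/(3/140) = 5/3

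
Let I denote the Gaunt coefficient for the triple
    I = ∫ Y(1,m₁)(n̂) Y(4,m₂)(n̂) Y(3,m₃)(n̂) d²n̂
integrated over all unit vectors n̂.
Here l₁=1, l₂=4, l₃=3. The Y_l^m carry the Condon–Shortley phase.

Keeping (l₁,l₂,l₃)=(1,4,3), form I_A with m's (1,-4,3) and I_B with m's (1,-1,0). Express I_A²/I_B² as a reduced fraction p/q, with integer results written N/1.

Shared (l₁,l₂,l₃)=(1,4,3): N and (l;000)² cancel in I_A²/I_B².
A: Δ = 2!·0!·6!/9! = 1/252; Racah Σ t=0..0: t=0:+1/1440 = 1/1440; ⇒ 3j(1 4 3; 1 -4 3)² = 1/9, sgn +1
B: Δ = 2!·0!·6!/9! = 1/252; Racah Σ t=0..0: t=0:+1/72 = 1/72; ⇒ 3j(1 4 3; 1 -1 0)² = 5/126, sgn -1
I_A²/I_B² = (1/9)/(5/126) = 14/5

14/5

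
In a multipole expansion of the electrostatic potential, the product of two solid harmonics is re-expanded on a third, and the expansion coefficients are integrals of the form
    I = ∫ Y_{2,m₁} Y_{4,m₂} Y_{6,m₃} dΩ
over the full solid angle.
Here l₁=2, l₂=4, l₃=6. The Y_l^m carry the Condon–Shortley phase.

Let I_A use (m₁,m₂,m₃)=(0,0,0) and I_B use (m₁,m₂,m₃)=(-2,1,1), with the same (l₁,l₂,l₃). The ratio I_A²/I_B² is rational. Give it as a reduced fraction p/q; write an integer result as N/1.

45/7

Shared (l₁,l₂,l₃)=(2,4,6): N and (l;000)² cancel in I_A²/I_B².
A: Δ = 0!·4!·8!/13! = 1/6435; Racah Σ t=0..0: t=0:+1/2304 = 1/2304; ⇒ 3j(2 4 6; 0 0 0)² = 5/143, sgn +1
B: Δ = 0!·4!·8!/13! = 1/6435; Racah Σ t=0..0: t=0:+1/17280 = 1/17280; ⇒ 3j(2 4 6; -2 1 1)² = 7/1287, sgn -1
I_A²/I_B² = (5/143)/(7/1287) = 45/7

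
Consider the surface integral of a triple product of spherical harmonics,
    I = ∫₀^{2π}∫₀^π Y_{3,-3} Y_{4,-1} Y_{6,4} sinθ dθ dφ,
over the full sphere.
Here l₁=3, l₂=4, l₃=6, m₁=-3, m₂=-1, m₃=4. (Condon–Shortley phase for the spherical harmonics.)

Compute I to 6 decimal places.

0.000000

L=13 odd ⇒ parity kills the (l;000) factor ⇒ I = 0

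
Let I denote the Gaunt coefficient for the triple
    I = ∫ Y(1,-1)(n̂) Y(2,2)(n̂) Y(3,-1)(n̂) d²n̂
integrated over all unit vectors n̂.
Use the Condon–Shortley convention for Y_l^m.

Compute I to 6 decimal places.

m-sum 0 ✓  L=6 even ✓  1≤3≤3 ✓
Π(2lᵢ+1) = 3×5×7 = 105
triangle coeff Δ(1,2,3) = 1/105
Σ_t [0,0]: t=0:+1/4 = 1/4
(3j)²=3/35 [(1 2 3; 0 0 0)], sign=-1
Σ_t [0,0]: t=0:+1/48 = 1/48
(3j)²=1/105 [(1 2 3; -1 2 -1)], sign=+1
⇒ 4πI² = 3/35
I = (-1)√(3/35/(4π)) = -0.08258890

-0.082589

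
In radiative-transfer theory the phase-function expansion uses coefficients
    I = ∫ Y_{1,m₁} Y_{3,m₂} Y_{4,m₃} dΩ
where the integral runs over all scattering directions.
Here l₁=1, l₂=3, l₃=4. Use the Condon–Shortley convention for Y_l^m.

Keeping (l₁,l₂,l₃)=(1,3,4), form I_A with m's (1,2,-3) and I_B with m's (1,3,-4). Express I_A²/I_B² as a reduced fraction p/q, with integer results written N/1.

Shared (l₁,l₂,l₃)=(1,3,4): N and (l;000)² cancel in I_A²/I_B².
A: Δ = 0!·2!·6!/9! = 1/252; Racah Σ t=0..0: t=0:+1/240 = 1/240; ⇒ 3j(1 3 4; 1 2 -3)² = 1/12, sgn -1
B: Δ = 0!·2!·6!/9! = 1/252; Racah Σ t=0..0: t=0:+1/1440 = 1/1440; ⇒ 3j(1 3 4; 1 3 -4)² = 1/9, sgn +1
I_A²/I_B² = (1/12)/(1/9) = 3/4

3/4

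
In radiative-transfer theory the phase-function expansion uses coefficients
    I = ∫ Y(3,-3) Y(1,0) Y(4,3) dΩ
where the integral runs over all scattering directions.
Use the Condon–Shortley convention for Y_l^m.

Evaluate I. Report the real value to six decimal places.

-0.162868

Checks pass: Σm=0; 8 even; l₃=4∈[2,4].
(2·3+1)(2·1+1)(2·4+1) = 189
Δ: 0! 6! 2! / 9! → 1/252
sum: t=0:+1/36 = 1/36
3j²(3 1 4; 0 0 0) = Δ·Π!·Σ² = 4/63  (sign +1)
sum: t=0:+1/720 = 1/720
3j²(3 1 4; -3 0 3) = Δ·Π!·Σ² = 1/36  (sign -1)
combine: 4πI² = 189·4/63·1/36 = 1/3
take √, sign -1: I = -0.16286750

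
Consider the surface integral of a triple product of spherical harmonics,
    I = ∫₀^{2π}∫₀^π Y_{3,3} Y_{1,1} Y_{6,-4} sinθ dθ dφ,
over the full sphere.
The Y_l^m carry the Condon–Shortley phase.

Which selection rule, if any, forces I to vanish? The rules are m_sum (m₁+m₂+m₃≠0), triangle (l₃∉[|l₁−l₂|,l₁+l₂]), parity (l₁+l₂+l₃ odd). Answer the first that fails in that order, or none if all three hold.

azimuthal sum: 3 + 1 − 4 = 0  ✓
2 ≤ 6 ≤ 4 (triangle on l)  ✗
L = 3 + 1 + 6 = 10 (even)

triangle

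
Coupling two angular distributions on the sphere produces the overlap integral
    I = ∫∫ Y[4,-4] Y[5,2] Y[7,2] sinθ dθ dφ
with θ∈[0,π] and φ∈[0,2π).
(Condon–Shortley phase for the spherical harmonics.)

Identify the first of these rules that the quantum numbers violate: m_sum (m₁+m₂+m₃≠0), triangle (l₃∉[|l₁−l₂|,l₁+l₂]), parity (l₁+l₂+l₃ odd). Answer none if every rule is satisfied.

none

azimuthal sum: -4 + 2 + 2 = 0  ✓
1 ≤ 7 ≤ 9 (triangle on l)  ✓
L = 4 + 5 + 7 = 16 (even)  ✓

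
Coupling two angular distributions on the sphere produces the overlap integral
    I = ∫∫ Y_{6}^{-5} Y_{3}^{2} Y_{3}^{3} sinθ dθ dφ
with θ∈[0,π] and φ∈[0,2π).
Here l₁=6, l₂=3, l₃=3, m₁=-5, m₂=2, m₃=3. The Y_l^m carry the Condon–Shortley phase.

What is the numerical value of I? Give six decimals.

-0.254801

m-sum 0 ✓  L=12 even ✓  3≤3≤9 ✓
Π(2lᵢ+1) = 13×7×7 = 637
triangle coeff Δ(6,3,3) = 1/12012
Σ_t [3,3]: t=3:−1/1296 = -1/1296
(3j)²=100/3003 [(6 3 3; 0 0 0)], sign=+1
Σ_t [5,5]: t=5:−1/86400 = -1/86400
(3j)²=1/26 [(6 3 3; -5 2 3)], sign=-1
⇒ 4πI² = 350/429
I = (-1)√(350/429/(4π)) = -0.25480060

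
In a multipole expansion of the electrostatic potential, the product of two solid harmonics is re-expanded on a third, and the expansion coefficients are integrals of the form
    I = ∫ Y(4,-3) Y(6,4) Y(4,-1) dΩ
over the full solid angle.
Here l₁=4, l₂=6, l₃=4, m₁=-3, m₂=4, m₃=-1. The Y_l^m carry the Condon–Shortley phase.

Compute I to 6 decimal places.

-0.030176

Checks pass: Σm=0; 14 even; l₃=4∈[2,10].
(2·4+1)(2·6+1)(2·4+1) = 1053
Δ: 6! 2! 6! / 15! → 1/1261260
sum: t=2:+1/4608 t=3:−1/1296 t=4:+1/4608 = -7/20736
3j²(4 6 4; 0 0 0) = Δ·Π!·Σ² = 20/1287  (sign -1)
sum: t=5:−1/28800 t=6:+1/34560 = -1/172800
3j²(4 6 4; -3 4 -1) = Δ·Π!·Σ² = 1/1430  (sign +1)
combine: 4πI² = 1053·20/1287·1/1430 = 18/1573
take √, sign -1: I = -0.03017637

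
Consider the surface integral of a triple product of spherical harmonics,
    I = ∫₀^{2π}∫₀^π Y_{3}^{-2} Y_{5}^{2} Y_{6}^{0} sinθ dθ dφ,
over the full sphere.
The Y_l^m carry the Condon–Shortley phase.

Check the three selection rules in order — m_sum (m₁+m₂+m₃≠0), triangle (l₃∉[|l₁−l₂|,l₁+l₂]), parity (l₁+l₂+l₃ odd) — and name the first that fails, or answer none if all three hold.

m₁+m₂+m₃ = -2 + 2 + 0 = 0  ✓
triangle: |3−5|=2 ≤ l₃=6 ≤ 3+5=8  ✓
parity: l₁+l₂+l₃ = 14 is even  ✓

none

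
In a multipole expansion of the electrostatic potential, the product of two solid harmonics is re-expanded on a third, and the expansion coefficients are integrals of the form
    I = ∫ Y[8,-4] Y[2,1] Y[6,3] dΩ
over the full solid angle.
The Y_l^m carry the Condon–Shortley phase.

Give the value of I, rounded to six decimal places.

0.251742

m-sum 0 ✓  L=16 even ✓  6≤6≤10 ✓
Π(2lᵢ+1) = 17×5×13 = 1105
triangle coeff Δ(8,2,6) = 1/30940
Σ_t [2,2]: t=2:+1/2073600 = 1/2073600
(3j)²=28/1105 [(8 2 6; 0 0 0)], sign=+1
Σ_t [3,3]: t=3:−1/13063680 = -1/13063680
(3j)²=44/1547 [(8 2 6; -4 1 3)], sign=+1
⇒ 4πI² = 176/221
I = (+1)√(176/221/(4π)) = 0.25174176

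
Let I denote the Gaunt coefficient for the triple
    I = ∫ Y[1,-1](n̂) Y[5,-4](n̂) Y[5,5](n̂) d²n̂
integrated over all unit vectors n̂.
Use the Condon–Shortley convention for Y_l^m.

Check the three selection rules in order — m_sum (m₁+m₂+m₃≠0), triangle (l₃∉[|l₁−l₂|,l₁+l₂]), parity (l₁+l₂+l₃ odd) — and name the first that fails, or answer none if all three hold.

Σmᵢ = 0  ✓
l₃∈[|l₁−l₂|,l₁+l₂]=[4,6], have l₃=5  ✓
Σlᵢ = 11 ⇒ odd  ✗

parity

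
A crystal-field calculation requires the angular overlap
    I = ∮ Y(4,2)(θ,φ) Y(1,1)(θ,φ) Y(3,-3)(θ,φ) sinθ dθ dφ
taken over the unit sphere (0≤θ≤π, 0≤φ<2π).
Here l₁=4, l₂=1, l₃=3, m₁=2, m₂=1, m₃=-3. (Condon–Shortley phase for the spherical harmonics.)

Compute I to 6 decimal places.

0.061558

Rules hold: Σm=0, L=8 even, 3≤3≤5.
N = 9·3·7 = 189
Δ = 2!·6!·0!/9! = 1/252
Racah Σ t=1..1: t=1:−1/36 = -1/36
⇒ 3j(4 1 3; 0 0 0)² = 4/63, sgn +1
Racah Σ t=2..2: t=2:+1/1440 = 1/1440
⇒ 3j(4 1 3; 2 1 -3)² = 1/252, sgn +1
4πI² = N·(3j₀)²·(3jₘ)² = 1/21
I = +1·√(0.047619/4π) = 0.06155813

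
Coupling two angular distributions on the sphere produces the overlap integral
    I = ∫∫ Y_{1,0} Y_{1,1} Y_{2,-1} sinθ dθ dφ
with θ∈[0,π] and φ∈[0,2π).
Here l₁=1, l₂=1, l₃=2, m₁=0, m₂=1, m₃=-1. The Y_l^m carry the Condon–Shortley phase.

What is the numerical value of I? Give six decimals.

-0.218510

Checks pass: Σm=0; 4 even; l₃=2∈[0,2].
(2·1+1)(2·1+1)(2·2+1) = 45
Δ: 0! 2! 2! / 5! → 1/30
sum: t=0:+1/1 = 1/1
3j²(1 1 2; 0 0 0) = Δ·Π!·Σ² = 2/15  (sign +1)
sum: t=0:+1/2 = 1/2
3j²(1 1 2; 0 1 -1) = Δ·Π!·Σ² = 1/10  (sign -1)
combine: 4πI² = 45·2/15·1/10 = 3/5
take √, sign -1: I = -0.21850969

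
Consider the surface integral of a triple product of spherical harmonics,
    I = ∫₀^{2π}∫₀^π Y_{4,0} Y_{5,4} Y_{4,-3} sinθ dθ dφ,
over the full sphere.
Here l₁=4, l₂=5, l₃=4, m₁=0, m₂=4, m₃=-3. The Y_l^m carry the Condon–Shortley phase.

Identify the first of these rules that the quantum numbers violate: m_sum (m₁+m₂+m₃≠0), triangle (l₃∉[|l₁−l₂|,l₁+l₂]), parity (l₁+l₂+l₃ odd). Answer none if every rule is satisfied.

m_sum

azimuthal sum: 0 + 4 − 3 = 1  ✗
1 ≤ 4 ≤ 9 (triangle on l)
L = 4 + 5 + 4 = 13 (odd)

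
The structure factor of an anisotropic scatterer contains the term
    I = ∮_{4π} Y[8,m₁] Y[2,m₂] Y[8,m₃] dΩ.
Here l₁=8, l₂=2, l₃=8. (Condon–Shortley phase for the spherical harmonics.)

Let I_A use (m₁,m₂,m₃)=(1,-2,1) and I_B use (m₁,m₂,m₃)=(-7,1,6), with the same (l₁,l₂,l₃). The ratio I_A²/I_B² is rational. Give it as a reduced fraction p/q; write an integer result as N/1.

l's match ⇒ only the (l;m) 3-j factors differ between A and B.
A: triangle coeff Δ(8,2,8) = 1/348840; Σ_t [0,0]: t=0:+1/101606400 = 1/101606400; (3j)²=36/1615 [(8 2 8; 1 -2 1)], sign=-1
B: triangle coeff Δ(8,2,8) = 1/348840; Σ_t [1,2]: t=1:−1/174356582400 t=2:+1/12454041600 = 1/13412044800; (3j)²=169/7752 [(8 2 8; -7 1 6)], sign=+1
I_A²/I_B² = (36/1615)/(169/7752) = 864/845

864/845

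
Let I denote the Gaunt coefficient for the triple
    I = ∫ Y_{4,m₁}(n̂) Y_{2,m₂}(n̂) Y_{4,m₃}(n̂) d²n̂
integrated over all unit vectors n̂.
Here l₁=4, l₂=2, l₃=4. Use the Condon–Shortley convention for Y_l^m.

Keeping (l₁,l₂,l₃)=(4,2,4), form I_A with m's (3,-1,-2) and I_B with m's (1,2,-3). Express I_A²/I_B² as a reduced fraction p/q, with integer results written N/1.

Same 4,2,4: normalisation and zero-m 3j drop out of the ratio.
A: Δ: 2! 6! 2! / 11! → 1/13860; sum: t=0:+1/240 t=1:−1/1440 = 1/288; 3j²(4 2 4; 3 -1 -2) = Δ·Π!·Σ² = 5/132  (sign +1)
B: Δ: 2! 6! 2! / 11! → 1/13860; sum: t=2:+1/480 = 1/480; 3j²(4 2 4; 1 2 -3) = Δ·Π!·Σ² = 3/110  (sign -1)
I_A²/I_B² = (5/132)/(3/110) = 25/18

25/18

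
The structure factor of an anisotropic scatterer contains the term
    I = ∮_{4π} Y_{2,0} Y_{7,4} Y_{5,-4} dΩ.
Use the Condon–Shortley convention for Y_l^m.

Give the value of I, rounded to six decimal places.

0.145565

m-sum 0 ✓  L=14 even ✓  5≤5≤9 ✓
Π(2lᵢ+1) = 5×15×11 = 825
triangle coeff Δ(2,7,5) = 1/15015
Σ_t [2,2]: t=2:+1/57600 = 1/57600
(3j)²=21/715 [(2 7 5; 0 0 0)], sign=-1
Σ_t [2,2]: t=2:+1/1451520 = 1/1451520
(3j)²=1/91 [(2 7 5; 0 4 -4)], sign=-1
⇒ 4πI² = 45/169
I = (+1)√(45/169/(4π)) = 0.14556534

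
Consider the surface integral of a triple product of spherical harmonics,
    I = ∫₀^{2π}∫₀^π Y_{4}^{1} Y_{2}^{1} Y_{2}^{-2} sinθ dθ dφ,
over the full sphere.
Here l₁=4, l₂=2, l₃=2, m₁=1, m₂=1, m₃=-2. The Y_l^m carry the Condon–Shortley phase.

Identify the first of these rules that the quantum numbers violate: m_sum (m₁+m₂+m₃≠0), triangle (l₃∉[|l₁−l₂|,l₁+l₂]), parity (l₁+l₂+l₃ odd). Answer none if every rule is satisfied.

Σmᵢ = 0  ✓
l₃∈[|l₁−l₂|,l₁+l₂]=[2,6], have l₃=2  ✓
Σlᵢ = 8 ⇒ even  ✓

none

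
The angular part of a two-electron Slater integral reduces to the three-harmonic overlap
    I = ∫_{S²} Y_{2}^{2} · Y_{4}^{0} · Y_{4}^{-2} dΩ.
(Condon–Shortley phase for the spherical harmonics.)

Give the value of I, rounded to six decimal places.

-0.190365

m-sum 0 ✓  L=10 even ✓  2≤4≤6 ✓
Π(2lᵢ+1) = 5×9×9 = 405
triangle coeff Δ(2,4,4) = 1/13860
Σ_t [0,2]: t=0:+1/192 t=1:−1/36 t=2:+1/192 = -5/288
(3j)²=20/693 [(2 4 4; 0 0 0)], sign=-1
Σ_t [0,0]: t=0:+1/192 = 1/192
(3j)²=3/77 [(2 4 4; 2 0 -2)], sign=+1
⇒ 4πI² = 2700/5929
I = (-1)√(2700/5929/(4π)) = -0.19036462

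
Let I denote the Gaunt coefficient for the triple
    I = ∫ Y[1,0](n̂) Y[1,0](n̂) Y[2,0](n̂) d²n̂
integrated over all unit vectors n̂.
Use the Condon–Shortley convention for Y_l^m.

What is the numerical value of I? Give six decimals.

0.252313

Checks pass: Σm=0; 4 even; l₃=2∈[0,2].
(2·1+1)(2·1+1)(2·2+1) = 45
Δ: 0! 2! 2! / 5! → 1/30
sum: t=0:+1/1 = 1/1
3j²(1 1 2; 0 0 0) = Δ·Π!·Σ² = 2/15  (sign +1)
(m-triple is (0,0,0) — same symbol as above.)
combine: 4πI² = 45·2/15·2/15 = 4/5
take √, sign +1: I = 0.25231325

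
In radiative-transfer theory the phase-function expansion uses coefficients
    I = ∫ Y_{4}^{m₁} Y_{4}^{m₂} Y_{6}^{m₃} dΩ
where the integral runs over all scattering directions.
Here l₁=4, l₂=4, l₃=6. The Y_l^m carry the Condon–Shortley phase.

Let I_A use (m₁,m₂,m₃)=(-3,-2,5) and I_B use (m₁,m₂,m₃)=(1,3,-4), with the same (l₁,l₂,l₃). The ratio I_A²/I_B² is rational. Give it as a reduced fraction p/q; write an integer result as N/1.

Same 4,4,6: normalisation and zero-m 3j drop out of the ratio.
A: Δ: 2! 6! 6! / 15! → 1/1261260; sum: t=1:−1/86400 t=2:+1/172800 = -1/172800; 3j²(4 4 6; -3 -2 5) = Δ·Π!·Σ² = 1/130  (sign +1)
B: Δ: 2! 6! 6! / 15! → 1/1261260; sum: t=1:−1/34560 t=2:+1/28800 = 1/172800; 3j²(4 4 6; 1 3 -4) = Δ·Π!·Σ² = 1/1430  (sign +1)
I_A²/I_B² = (1/130)/(1/1430) = 11/1

11/1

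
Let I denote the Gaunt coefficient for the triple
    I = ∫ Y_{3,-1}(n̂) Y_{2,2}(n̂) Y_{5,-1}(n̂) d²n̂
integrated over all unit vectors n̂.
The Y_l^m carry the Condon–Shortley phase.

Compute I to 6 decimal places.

-0.092802

Rules hold: Σm=0, L=10 even, 1≤5≤5.
N = 7·5·11 = 385
Δ = 0!·6!·4!/11! = 1/2310
Racah Σ t=0..0: t=0:+1/144 = 1/144
⇒ 3j(3 2 5; 0 0 0)² = 10/231, sgn -1
Racah Σ t=0..0: t=0:+1/1152 = 1/1152
⇒ 3j(3 2 5; -1 2 -1)² = 1/154, sgn +1
4πI² = N·(3j₀)²·(3jₘ)² = 25/231
I = -1·√(0.108225/4π) = -0.09280237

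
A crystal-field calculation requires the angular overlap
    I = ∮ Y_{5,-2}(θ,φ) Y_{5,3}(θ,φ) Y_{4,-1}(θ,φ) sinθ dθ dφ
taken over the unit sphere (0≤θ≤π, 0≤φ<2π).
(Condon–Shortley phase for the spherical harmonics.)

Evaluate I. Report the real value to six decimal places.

Rules hold: Σm=0, L=14 even, 0≤4≤10.
N = 11·11·9 = 1089
Δ = 6!·4!·4!/15! = 1/3153150
Racah Σ t=1..5: t=1:−1/69120 t=2:+1/1728 t=3:−1/576 t=4:+1/1728 t=5:−1/69120 = -7/11520
⇒ 3j(5 5 4; 0 0 0)² = 2/143, sgn -1
Racah Σ t=4..6: t=4:+1/6912 t=5:−1/2880 t=6:+1/17280 = -1/6912
⇒ 3j(5 5 4; -2 3 -1)² = 5/429, sgn +1
4πI² = N·(3j₀)²·(3jₘ)² = 30/169
I = -1·√(0.177515/4π) = -0.11885360

-0.118854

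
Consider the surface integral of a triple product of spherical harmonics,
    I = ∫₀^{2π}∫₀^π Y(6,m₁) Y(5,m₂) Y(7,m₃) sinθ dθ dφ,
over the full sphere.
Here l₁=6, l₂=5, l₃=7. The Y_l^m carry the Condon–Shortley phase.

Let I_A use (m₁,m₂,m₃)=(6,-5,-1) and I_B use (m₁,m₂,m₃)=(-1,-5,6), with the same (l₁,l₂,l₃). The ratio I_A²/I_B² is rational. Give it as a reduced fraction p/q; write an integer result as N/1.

3/52

Same 6,5,7: normalisation and zero-m 3j drop out of the ratio.
A: Δ: 4! 8! 6! / 19! → 1/174594420; sum: t=0:+1/696729600 = 1/696729600; 3j²(6 5 7; 6 -5 -1) = Δ·Π!·Σ² = 5/8398  (sign +1)
B: Δ: 4! 8! 6! / 19! → 1/174594420; sum: t=0:+1/87091200 = 1/87091200; 3j²(6 5 7; -1 -5 6) = Δ·Π!·Σ² = 10/969  (sign -1)
I_A²/I_B² = (5/8398)/(10/969) = 3/52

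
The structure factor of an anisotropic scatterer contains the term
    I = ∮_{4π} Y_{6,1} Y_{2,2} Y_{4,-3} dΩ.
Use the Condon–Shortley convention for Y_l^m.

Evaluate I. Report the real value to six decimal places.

Checks pass: Σm=0; 12 even; l₃=4∈[4,8].
(2·6+1)(2·2+1)(2·4+1) = 585
Δ: 4! 8! 0! / 13! → 1/6435
sum: t=2:+1/2304 = 1/2304
3j²(6 2 4; 0 0 0) = Δ·Π!·Σ² = 5/143  (sign +1)
sum: t=4:+1/120960 = 1/120960
3j²(6 2 4; 1 2 -3) = Δ·Π!·Σ² = 1/1287  (sign -1)
combine: 4πI² = 585·5/143·1/1287 = 25/1573
take √, sign -1: I = -0.03556319

-0.035563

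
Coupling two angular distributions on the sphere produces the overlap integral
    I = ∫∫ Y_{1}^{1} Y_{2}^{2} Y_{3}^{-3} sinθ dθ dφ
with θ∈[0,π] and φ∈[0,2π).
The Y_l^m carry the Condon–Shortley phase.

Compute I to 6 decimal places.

-0.319865

Checks pass: Σm=0; 6 even; l₃=3∈[1,3].
(2·1+1)(2·2+1)(2·3+1) = 105
Δ: 0! 2! 4! / 7! → 1/105
sum: t=0:+1/4 = 1/4
3j²(1 2 3; 0 0 0) = Δ·Π!·Σ² = 3/35  (sign -1)
sum: t=0:+1/48 = 1/48
3j²(1 2 3; 1 2 -3) = Δ·Π!·Σ² = 1/7  (sign +1)
combine: 4πI² = 105·3/35·1/7 = 9/7
take √, sign -1: I = -0.31986543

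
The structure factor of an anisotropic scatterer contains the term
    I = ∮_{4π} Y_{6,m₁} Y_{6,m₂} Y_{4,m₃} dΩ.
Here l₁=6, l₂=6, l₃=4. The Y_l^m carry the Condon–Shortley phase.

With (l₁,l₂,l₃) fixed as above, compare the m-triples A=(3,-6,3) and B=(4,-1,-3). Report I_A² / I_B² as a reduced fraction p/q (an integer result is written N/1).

297/500

l's match ⇒ only the (l;m) 3-j factors differ between A and B.
A: triangle coeff Δ(6,6,4) = 1/15315300; Σ_t [0,0]: t=0:+1/5806080 = 1/5806080; (3j)²=9/884 [(6 6 4; 3 -6 3)], sign=-1
B: triangle coeff Δ(6,6,4) = 1/15315300; Σ_t [1,2]: t=1:−1/725760 t=2:+1/207360 = 1/290304; (3j)²=125/7293 [(6 6 4; 4 -1 -3)], sign=-1
I_A²/I_B² = (9/884)/(125/7293) = 297/500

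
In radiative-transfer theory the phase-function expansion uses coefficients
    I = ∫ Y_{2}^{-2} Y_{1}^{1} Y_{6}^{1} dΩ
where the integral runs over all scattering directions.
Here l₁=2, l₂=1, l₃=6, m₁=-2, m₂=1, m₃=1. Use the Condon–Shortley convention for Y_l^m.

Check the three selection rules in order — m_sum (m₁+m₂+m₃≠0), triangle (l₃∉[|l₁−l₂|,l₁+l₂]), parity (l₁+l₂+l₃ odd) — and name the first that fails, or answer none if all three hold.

azimuthal sum: -2 + 1 + 1 = 0  ✓
1 ≤ 6 ≤ 3 (triangle on l)  ✗
L = 2 + 1 + 6 = 9 (odd)

triangle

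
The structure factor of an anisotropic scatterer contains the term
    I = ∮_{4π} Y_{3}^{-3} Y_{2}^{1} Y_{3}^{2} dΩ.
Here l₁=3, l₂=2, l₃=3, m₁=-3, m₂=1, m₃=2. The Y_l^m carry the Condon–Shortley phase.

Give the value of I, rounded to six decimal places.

Rules hold: Σm=0, L=8 even, 1≤3≤5.
N = 7·5·7 = 245
Δ = 2!·4!·2!/9! = 1/3780
Racah Σ t=0..2: t=0:+1/24 t=1:−1/4 t=2:+1/24 = -1/6
⇒ 3j(3 2 3; 0 0 0)² = 4/105, sgn +1
Racah Σ t=2..2: t=2:+1/48 = 1/48
⇒ 3j(3 2 3; -3 1 2)² = 5/84, sgn -1
4πI² = N·(3j₀)²·(3jₘ)² = 5/9
I = -1·√(0.555556/4π) = -0.21026104

-0.210261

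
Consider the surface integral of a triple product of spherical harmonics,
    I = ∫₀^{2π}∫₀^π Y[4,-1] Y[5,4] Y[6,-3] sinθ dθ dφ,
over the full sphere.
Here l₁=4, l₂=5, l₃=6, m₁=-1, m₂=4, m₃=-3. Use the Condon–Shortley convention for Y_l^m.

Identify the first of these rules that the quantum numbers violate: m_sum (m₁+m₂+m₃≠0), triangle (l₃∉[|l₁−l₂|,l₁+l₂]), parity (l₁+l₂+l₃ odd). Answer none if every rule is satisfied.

Σmᵢ = 0  ✓
l₃∈[|l₁−l₂|,l₁+l₂]=[1,9], have l₃=6  ✓
Σlᵢ = 15 ⇒ odd  ✗

parity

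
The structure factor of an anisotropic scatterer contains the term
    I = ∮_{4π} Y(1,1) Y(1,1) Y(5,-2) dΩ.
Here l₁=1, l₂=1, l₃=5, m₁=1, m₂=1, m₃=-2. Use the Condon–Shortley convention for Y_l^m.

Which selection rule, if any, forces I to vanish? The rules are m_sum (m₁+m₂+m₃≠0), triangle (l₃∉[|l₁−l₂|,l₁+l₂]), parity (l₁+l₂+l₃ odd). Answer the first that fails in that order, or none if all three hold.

Σmᵢ = 0  ✓
l₃∈[|l₁−l₂|,l₁+l₂]=[0,2], have l₃=5  ✗
Σlᵢ = 7 ⇒ odd

triangle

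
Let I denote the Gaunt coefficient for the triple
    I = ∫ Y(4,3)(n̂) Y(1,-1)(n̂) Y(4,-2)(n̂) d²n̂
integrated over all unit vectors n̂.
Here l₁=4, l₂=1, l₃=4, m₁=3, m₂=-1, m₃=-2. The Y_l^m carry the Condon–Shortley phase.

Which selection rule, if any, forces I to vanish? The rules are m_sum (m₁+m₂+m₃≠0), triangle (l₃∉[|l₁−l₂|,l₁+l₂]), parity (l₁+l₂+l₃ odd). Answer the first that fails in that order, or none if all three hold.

m₁+m₂+m₃ = 3 − 1 − 2 = 0  ✓
triangle: |4−1|=3 ≤ l₃=4 ≤ 4+1=5  ✓
parity: l₁+l₂+l₃ = 9 is odd  ✗

parity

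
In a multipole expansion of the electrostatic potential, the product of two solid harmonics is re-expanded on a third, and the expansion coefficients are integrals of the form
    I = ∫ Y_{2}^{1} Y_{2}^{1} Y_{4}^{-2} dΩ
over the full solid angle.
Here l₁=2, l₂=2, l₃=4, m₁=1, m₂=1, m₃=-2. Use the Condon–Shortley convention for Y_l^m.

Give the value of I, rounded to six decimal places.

0.254875

Rules hold: Σm=0, L=8 even, 0≤4≤4.
N = 5·5·9 = 225
Δ = 0!·4!·4!/9! = 1/630
Racah Σ t=0..0: t=0:+1/16 = 1/16
⇒ 3j(2 2 4; 0 0 0)² = 2/35, sgn +1
Racah Σ t=0..0: t=0:+1/36 = 1/36
⇒ 3j(2 2 4; 1 1 -2)² = 4/63, sgn +1
4πI² = N·(3j₀)²·(3jₘ)² = 40/49
I = +1·√(0.816327/4π) = 0.25487487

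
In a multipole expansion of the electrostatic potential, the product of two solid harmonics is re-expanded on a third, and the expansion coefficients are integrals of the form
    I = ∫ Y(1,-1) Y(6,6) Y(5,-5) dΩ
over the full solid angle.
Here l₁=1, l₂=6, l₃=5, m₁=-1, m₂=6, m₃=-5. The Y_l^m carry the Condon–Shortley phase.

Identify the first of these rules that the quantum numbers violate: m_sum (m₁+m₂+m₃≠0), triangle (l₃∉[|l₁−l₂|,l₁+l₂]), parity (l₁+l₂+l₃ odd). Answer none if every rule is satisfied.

m₁+m₂+m₃ = -1 + 6 − 5 = 0  ✓
triangle: |1−6|=5 ≤ l₃=5 ≤ 1+6=7  ✓
parity: l₁+l₂+l₃ = 12 is even  ✓

none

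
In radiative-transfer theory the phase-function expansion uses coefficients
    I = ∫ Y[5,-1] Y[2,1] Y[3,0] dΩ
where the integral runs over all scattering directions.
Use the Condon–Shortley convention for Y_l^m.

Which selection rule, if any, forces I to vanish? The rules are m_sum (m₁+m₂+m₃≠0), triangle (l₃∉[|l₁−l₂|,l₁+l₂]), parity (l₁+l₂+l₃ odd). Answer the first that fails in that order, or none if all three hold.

azimuthal sum: -1 + 1 + 0 = 0  ✓
3 ≤ 3 ≤ 7 (triangle on l)  ✓
L = 5 + 2 + 3 = 10 (even)  ✓

none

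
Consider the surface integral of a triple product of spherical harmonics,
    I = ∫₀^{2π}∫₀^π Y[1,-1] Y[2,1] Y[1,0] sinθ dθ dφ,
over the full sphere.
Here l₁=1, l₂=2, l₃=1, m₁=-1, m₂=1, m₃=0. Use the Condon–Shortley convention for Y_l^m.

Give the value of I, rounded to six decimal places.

-0.218510

Rules hold: Σm=0, L=4 even, 1≤1≤3.
N = 3·5·3 = 45
Δ = 2!·0!·2!/5! = 1/30
Racah Σ t=1..1: t=1:−1/1 = -1/1
⇒ 3j(1 2 1; 0 0 0)² = 2/15, sgn +1
Racah Σ t=2..2: t=2:+1/2 = 1/2
⇒ 3j(1 2 1; -1 1 0)² = 1/10, sgn -1
4πI² = N·(3j₀)²·(3jₘ)² = 3/5
I = -1·√(0.6/4π) = -0.21850969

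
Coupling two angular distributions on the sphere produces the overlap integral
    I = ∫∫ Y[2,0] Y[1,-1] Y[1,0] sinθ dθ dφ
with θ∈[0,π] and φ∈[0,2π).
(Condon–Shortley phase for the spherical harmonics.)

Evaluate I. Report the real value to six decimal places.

Σmᵢ = -1 ≠ 0, so the φ-integral vanishes; I = 0

0.000000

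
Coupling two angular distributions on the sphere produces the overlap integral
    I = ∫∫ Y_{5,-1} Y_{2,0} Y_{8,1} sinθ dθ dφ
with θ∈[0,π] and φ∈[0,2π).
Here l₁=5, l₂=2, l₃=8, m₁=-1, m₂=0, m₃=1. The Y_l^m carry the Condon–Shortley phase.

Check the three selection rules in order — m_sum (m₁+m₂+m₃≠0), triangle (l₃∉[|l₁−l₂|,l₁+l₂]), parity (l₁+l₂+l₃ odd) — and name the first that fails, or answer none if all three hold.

m₁+m₂+m₃ = -1 + 0 + 1 = 0  ✓
triangle: |5−2|=3 ≤ l₃=8 ≤ 5+2=7  ✗
parity: l₁+l₂+l₃ = 15 is odd

triangle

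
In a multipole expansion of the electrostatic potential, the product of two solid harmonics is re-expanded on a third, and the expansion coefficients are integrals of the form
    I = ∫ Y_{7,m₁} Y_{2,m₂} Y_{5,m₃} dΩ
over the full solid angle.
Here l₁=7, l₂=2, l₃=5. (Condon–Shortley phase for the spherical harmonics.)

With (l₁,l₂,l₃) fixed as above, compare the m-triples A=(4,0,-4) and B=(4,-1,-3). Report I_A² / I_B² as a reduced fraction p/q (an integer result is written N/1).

1/3

Same 7,2,5: normalisation and zero-m 3j drop out of the ratio.
A: Δ: 4! 10! 0! / 15! → 1/15015; sum: t=2:+1/1451520 = 1/1451520; 3j²(7 2 5; 4 0 -4) = Δ·Π!·Σ² = 1/91  (sign -1)
B: Δ: 4! 10! 0! / 15! → 1/15015; sum: t=1:−1/483840 = -1/483840; 3j²(7 2 5; 4 -1 -3) = Δ·Π!·Σ² = 3/91  (sign -1)
I_A²/I_B² = (1/91)/(3/91) = 1/3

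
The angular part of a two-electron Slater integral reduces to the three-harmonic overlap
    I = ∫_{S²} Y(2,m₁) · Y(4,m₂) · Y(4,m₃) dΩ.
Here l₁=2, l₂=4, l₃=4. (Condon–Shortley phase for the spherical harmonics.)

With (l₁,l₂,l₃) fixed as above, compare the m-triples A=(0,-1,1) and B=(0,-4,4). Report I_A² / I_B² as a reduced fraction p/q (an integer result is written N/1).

l's match ⇒ only the (l;m) 3-j factors differ between A and B.
A: triangle coeff Δ(2,4,4) = 1/13860; Σ_t [0,2]: t=0:+1/144 t=1:−1/48 t=2:+1/480 = -17/1440; (3j)²=289/13860 [(2 4 4; 0 -1 1)], sign=+1
B: triangle coeff Δ(2,4,4) = 1/13860; Σ_t [0,0]: t=0:+1/2880 = 1/2880; (3j)²=28/495 [(2 4 4; 0 -4 4)], sign=+1
I_A²/I_B² = (289/13860)/(28/495) = 289/784

289/784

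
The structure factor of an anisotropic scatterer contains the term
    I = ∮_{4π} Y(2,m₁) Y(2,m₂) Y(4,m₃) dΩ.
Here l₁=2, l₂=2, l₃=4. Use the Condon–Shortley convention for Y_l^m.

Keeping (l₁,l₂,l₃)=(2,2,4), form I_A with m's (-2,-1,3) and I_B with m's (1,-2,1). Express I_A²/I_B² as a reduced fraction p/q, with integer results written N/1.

Shared (l₁,l₂,l₃)=(2,2,4): N and (l;000)² cancel in I_A²/I_B².
A: Δ = 0!·4!·4!/9! = 1/630; Racah Σ t=0..0: t=0:+1/144 = 1/144; ⇒ 3j(2 2 4; -2 -1 3)² = 1/18, sgn -1
B: Δ = 0!·4!·4!/9! = 1/630; Racah Σ t=0..0: t=0:+1/144 = 1/144; ⇒ 3j(2 2 4; 1 -2 1)² = 1/126, sgn -1
I_A²/I_B² = (1/18)/(1/126) = 7/1

7/1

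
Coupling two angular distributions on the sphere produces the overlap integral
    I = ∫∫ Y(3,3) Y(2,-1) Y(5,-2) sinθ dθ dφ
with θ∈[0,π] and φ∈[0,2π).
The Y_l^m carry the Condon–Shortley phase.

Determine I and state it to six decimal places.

m-sum 0 ✓  L=10 even ✓  1≤5≤5 ✓
Π(2lᵢ+1) = 7×5×11 = 385
triangle coeff Δ(3,2,5) = 1/2310
Σ_t [0,0]: t=0:+1/144 = 1/144
(3j)²=10/231 [(3 2 5; 0 0 0)], sign=-1
Σ_t [0,0]: t=0:+1/4320 = 1/4320
(3j)²=1/330 [(3 2 5; 3 -1 -2)], sign=-1
⇒ 4πI² = 5/99
I = (+1)√(5/99/(4π)) = 0.06339609

0.063396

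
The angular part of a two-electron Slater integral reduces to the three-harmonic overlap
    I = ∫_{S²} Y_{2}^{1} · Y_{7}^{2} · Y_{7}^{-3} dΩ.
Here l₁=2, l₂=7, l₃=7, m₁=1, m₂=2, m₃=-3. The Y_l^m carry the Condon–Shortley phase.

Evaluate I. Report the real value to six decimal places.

m-sum 0 ✓  L=16 even ✓  5≤7≤9 ✓
Π(2lᵢ+1) = 5×15×15 = 1125
triangle coeff Δ(2,7,7) = 1/185640
Σ_t [0,2]: t=0:+1/2419200 t=1:−1/518400 t=2:+1/2419200 = -1/907200
(3j)²=56/3315 [(2 7 7; 0 0 0)], sign=+1
Σ_t [0,1]: t=0:+1/4354560 t=1:−1/1935360 = -1/3483648
(3j)²=125/12376 [(2 7 7; 1 2 -3)], sign=-1
⇒ 4πI² = 9375/48841
I = (-1)√(9375/48841/(4π)) = -0.12359145

-0.123591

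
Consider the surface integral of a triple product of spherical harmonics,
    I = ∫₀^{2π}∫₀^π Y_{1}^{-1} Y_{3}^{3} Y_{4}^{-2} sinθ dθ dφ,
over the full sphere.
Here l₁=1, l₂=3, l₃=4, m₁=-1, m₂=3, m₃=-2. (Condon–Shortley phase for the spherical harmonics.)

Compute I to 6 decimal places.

m-sum 0 ✓  L=8 even ✓  2≤4≤4 ✓
Π(2lᵢ+1) = 3×7×9 = 189
triangle coeff Δ(1,3,4) = 1/252
Σ_t [0,0]: t=0:+1/36 = 1/36
(3j)²=4/63 [(1 3 4; 0 0 0)], sign=+1
Σ_t [0,0]: t=0:+1/1440 = 1/1440
(3j)²=1/252 [(1 3 4; -1 3 -2)], sign=+1
⇒ 4πI² = 1/21
I = (+1)√(1/21/(4π)) = 0.06155813

0.061558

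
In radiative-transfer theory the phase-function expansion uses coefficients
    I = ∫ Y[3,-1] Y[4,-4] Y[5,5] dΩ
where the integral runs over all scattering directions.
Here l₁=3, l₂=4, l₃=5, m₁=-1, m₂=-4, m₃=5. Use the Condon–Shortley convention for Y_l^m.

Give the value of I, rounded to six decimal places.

0.189625

Rules hold: Σm=0, L=12 even, 1≤5≤7.
N = 7·9·11 = 693
Δ = 2!·4!·6!/13! = 1/180180
Racah Σ t=0..2: t=0:+1/576 t=1:−1/144 t=2:+1/576 = -1/288
⇒ 3j(3 4 5; 0 0 0)² = 20/1001, sgn +1
Racah Σ t=0..0: t=0:+1/34560 = 1/34560
⇒ 3j(3 4 5; -1 -4 5)² = 14/429, sgn +1
4πI² = N·(3j₀)²·(3jₘ)² = 840/1859
I = +1·√(0.451856/4π) = 0.18962475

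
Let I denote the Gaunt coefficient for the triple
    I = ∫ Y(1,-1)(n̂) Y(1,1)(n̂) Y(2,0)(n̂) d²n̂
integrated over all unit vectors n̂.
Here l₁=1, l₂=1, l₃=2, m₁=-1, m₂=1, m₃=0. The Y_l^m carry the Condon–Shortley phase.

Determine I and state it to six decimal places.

Checks pass: Σm=0; 4 even; l₃=2∈[0,2].
(2·1+1)(2·1+1)(2·2+1) = 45
Δ: 0! 2! 2! / 5! → 1/30
sum: t=0:+1/1 = 1/1
3j²(1 1 2; 0 0 0) = Δ·Π!·Σ² = 2/15  (sign +1)
sum: t=0:+1/4 = 1/4
3j²(1 1 2; -1 1 0) = Δ·Π!·Σ² = 1/30  (sign +1)
combine: 4πI² = 45·2/15·1/30 = 1/5
take √, sign +1: I = 0.12615663

0.126157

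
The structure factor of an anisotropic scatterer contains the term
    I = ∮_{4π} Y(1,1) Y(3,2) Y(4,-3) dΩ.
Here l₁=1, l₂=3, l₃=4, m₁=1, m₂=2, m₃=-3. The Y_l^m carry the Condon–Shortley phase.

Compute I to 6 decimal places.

-0.282095

m-sum 0 ✓  L=8 even ✓  2≤4≤4 ✓
Π(2lᵢ+1) = 3×7×9 = 189
triangle coeff Δ(1,3,4) = 1/252
Σ_t [0,0]: t=0:+1/36 = 1/36
(3j)²=4/63 [(1 3 4; 0 0 0)], sign=+1
Σ_t [0,0]: t=0:+1/240 = 1/240
(3j)²=1/12 [(1 3 4; 1 2 -3)], sign=-1
⇒ 4πI² = 1/1
I = (-1)√(1/1/(4π)) = -0.28209479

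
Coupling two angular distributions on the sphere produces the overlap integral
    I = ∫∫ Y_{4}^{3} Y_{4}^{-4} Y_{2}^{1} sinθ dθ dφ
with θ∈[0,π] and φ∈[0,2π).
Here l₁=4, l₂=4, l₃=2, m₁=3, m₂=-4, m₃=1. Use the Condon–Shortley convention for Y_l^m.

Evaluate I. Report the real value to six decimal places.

m-sum 0 ✓  L=10 even ✓  0≤2≤8 ✓
Π(2lᵢ+1) = 9×9×5 = 405
triangle coeff Δ(4,4,2) = 1/13860
Σ_t [2,4]: t=2:+1/192 t=3:−1/36 t=4:+1/192 = -5/288
(3j)²=20/693 [(4 4 2; 0 0 0)], sign=-1
Σ_t [0,0]: t=0:+1/1440 = 1/1440
(3j)²=7/165 [(4 4 2; 3 -4 1)], sign=-1
⇒ 4πI² = 60/121
I = (+1)√(60/121/(4π)) = 0.19864517

0.198645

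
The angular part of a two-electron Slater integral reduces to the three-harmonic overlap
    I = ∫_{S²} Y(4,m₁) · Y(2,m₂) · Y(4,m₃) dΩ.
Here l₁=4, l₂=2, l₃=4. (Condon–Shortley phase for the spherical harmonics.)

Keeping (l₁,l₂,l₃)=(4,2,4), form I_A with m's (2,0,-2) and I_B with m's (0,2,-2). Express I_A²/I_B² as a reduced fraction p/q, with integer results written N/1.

Same 4,2,4: normalisation and zero-m 3j drop out of the ratio.
A: Δ: 2! 6! 2! / 11! → 1/13860; sum: t=0:+1/192 t=1:−1/120 t=2:+1/2880 = -1/360; 3j²(4 2 4; 2 0 -2) = Δ·Π!·Σ² = 16/3465  (sign -1)
B: Δ: 2! 6! 2! / 11! → 1/13860; sum: t=2:+1/192 = 1/192; 3j²(4 2 4; 0 2 -2) = Δ·Π!·Σ² = 3/77  (sign +1)
I_A²/I_B² = (16/3465)/(3/77) = 16/135

16/135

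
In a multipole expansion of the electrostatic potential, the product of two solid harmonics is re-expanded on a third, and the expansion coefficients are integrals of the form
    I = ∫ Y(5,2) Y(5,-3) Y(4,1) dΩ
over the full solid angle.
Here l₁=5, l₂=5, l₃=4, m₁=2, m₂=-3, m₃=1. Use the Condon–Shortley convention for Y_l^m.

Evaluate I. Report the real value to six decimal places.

Checks pass: Σm=0; 14 even; l₃=4∈[0,10].
(2·5+1)(2·5+1)(2·4+1) = 1089
Δ: 6! 4! 4! / 15! → 1/3153150
sum: t=1:−1/69120 t=2:+1/1728 t=3:−1/576 t=4:+1/1728 t=5:−1/69120 = -7/11520
3j²(5 5 4; 0 0 0) = Δ·Π!·Σ² = 2/143  (sign -1)
sum: t=0:+1/17280 t=1:−1/2880 t=2:+1/6912 = -1/6912
3j²(5 5 4; 2 -3 1) = Δ·Π!·Σ² = 5/429  (sign +1)
combine: 4πI² = 1089·2/143·5/429 = 30/169
take √, sign -1: I = -0.11885360

-0.118854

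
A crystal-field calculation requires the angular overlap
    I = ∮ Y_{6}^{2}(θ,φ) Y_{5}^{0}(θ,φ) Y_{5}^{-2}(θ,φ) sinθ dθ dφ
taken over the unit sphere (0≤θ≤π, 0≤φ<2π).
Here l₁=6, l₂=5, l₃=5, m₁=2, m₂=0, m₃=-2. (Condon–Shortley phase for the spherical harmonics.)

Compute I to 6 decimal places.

-0.043391

Rules hold: Σm=0, L=16 even, 1≤5≤11.
N = 13·11·11 = 1573
Δ = 6!·6!·4!/17! = 1/28588560
Racah Σ t=1..5: t=1:−1/345600 t=2:+1/13824 t=3:−1/5184 t=4:+1/13824 t=5:−1/345600 = -7/129600
⇒ 3j(6 5 5; 0 0 0)² = 80/7293, sgn +1
Racah Σ t=1..4: t=1:−1/103680 t=2:+1/13824 t=3:−1/17280 t=4:+1/207360 = 1/103680
⇒ 3j(6 5 5; 2 0 -2)² = 10/7293, sgn -1
4πI² = N·(3j₀)²·(3jₘ)² = 800/33813
I = -1·√(0.0236595/4π) = -0.04339086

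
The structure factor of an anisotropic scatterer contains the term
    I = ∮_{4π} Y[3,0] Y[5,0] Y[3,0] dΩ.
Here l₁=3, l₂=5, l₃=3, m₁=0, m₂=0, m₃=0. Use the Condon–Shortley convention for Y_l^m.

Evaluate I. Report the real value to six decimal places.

Σlᵢ=11 odd — θ-integrand is odd under cosθ→−cosθ; I=0

0.000000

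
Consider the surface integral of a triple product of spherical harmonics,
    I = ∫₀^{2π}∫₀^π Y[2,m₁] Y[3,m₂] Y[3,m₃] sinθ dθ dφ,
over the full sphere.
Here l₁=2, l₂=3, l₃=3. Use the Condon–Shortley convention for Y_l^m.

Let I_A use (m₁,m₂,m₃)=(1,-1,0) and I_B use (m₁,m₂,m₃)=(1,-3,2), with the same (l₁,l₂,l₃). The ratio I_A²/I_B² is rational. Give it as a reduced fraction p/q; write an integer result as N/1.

l's match ⇒ only the (l;m) 3-j factors differ between A and B.
A: triangle coeff Δ(2,3,3) = 1/3780; Σ_t [0,1]: t=0:+1/8 t=1:−1/12 = 1/24; (3j)²=1/210 [(2 3 3; 1 -1 0)], sign=-1
B: triangle coeff Δ(2,3,3) = 1/3780; Σ_t [0,0]: t=0:+1/48 = 1/48; (3j)²=5/84 [(2 3 3; 1 -3 2)], sign=-1
I_A²/I_B² = (1/210)/(5/84) = 2/25

2/25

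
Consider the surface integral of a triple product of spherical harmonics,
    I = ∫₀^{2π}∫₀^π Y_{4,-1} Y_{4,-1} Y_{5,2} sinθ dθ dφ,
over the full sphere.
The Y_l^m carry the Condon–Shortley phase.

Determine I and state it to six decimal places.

0.000000

L=13 odd ⇒ parity kills the (l;000) factor ⇒ I = 0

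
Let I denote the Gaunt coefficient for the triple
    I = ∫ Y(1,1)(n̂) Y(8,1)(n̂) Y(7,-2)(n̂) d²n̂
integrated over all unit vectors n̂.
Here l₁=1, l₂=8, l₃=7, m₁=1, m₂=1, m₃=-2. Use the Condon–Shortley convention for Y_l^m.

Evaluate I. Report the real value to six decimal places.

-0.140215

Rules hold: Σm=0, L=16 even, 7≤7≤9.
N = 3·17·15 = 765
Δ = 2!·0!·14!/17! = 1/2040
Racah Σ t=1..1: t=1:−1/25401600 = -1/25401600
⇒ 3j(1 8 7; 0 0 0)² = 8/255, sgn +1
Racah Σ t=0..0: t=0:+1/87091200 = 1/87091200
⇒ 3j(1 8 7; 1 1 -2)² = 7/680, sgn -1
4πI² = N·(3j₀)²·(3jₘ)² = 21/85
I = -1·√(0.247059/4π) = -0.14021525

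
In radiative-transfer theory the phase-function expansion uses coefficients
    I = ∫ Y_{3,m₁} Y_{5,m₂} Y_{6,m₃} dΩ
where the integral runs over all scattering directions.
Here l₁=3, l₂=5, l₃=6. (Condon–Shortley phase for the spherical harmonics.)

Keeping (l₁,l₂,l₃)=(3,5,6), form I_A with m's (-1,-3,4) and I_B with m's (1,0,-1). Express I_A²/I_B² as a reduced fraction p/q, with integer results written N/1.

15/7

Shared (l₁,l₂,l₃)=(3,5,6): N and (l;000)² cancel in I_A²/I_B².
A: Δ = 2!·4!·8!/15! = 1/675675; Racah Σ t=0..2: t=0:+1/69120 t=1:−1/30240 t=2:+1/322560 = -1/64512; ⇒ 3j(3 5 6; -1 -3 4)² = 10/1001, sgn -1
B: Δ = 2!·4!·8!/15! = 1/675675; Racah Σ t=0..2: t=0:+1/5760 t=1:−1/3456 t=2:+1/34560 = -1/11520; ⇒ 3j(3 5 6; 1 0 -1)² = 2/429, sgn +1
I_A²/I_B² = (10/1001)/(2/429) = 15/7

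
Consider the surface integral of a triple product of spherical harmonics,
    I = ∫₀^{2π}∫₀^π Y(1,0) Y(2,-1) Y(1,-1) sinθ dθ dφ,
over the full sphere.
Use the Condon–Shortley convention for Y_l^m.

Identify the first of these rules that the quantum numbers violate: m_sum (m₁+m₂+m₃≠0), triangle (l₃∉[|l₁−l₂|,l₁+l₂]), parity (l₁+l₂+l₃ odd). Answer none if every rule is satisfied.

m₁+m₂+m₃ = 0 − 1 − 1 = -2  ✗
triangle: |1−2|=1 ≤ l₃=1 ≤ 1+2=3
parity: l₁+l₂+l₃ = 4 is even

m_sum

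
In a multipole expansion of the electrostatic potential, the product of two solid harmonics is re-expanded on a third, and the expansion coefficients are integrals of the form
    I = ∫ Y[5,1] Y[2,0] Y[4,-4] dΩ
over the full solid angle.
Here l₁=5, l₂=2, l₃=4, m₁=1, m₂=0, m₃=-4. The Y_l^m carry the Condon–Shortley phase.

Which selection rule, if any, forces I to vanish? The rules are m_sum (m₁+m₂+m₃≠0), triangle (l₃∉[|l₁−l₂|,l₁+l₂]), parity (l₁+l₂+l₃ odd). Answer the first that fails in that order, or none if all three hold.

m_sum

m₁+m₂+m₃ = 1 + 0 − 4 = -3  ✗
triangle: |5−2|=3 ≤ l₃=4 ≤ 5+2=7
parity: l₁+l₂+l₃ = 11 is odd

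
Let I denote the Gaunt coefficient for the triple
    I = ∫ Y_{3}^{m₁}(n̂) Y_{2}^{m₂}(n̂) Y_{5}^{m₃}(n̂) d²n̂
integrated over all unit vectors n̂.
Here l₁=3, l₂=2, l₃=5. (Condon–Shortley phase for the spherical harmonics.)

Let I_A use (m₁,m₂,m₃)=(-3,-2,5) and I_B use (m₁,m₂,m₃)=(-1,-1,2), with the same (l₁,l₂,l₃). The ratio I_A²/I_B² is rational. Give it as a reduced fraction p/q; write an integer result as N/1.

l's match ⇒ only the (l;m) 3-j factors differ between A and B.
A: triangle coeff Δ(3,2,5) = 1/2310; Σ_t [0,0]: t=0:+1/17280 = 1/17280; (3j)²=1/11 [(3 2 5; -3 -2 5)], sign=+1
B: triangle coeff Δ(3,2,5) = 1/2310; Σ_t [0,0]: t=0:+1/288 = 1/288; (3j)²=1/22 [(3 2 5; -1 -1 2)], sign=-1
I_A²/I_B² = (1/11)/(1/22) = 2/1

2/1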